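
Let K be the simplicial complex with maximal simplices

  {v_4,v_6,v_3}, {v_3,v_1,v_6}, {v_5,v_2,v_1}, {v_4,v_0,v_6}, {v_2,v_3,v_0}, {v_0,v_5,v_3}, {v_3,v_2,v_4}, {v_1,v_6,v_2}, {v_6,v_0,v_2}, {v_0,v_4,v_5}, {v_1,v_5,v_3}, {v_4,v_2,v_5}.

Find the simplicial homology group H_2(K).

Fix the vertex order v_0 < v_1 < v_2 < v_3 < v_4 < v_5 < v_6 and write every simplex with vertices in increasing order. Then dim K = 2 and the simplices of K are:

  0-simplices (7): [v_0], [v_1], [v_2], [v_3], [v_4], [v_5], [v_6]
  1-simplices (18): (18 of them)
  2-simplices (12): (12 of them)

giving chain groups C_0 ≅ Z^7, C_1 ≅ Z^18, C_2 ≅ Z^12.

The boundary map ∂_1: C_1 → C_0 maps an edge to its endpoints' difference, ∂[p,q] = q − p.
The 7×18 boundary matrix has rank 6 and Smith normal form diag(1,1,1,1,1,1).

The boundary map ∂_2: C_2 → C_1 acts by ∂[p,q,r] = [q,r] − [p,r] + [p,q]. For instance
  ∂[v_2,v_3,v_4] = [v_3,v_4] − [v_2,v_4] + [v_2,v_3],
  ∂[v_0,v_2,v_3] = [v_2,v_3] − [v_0,v_3] + [v_0,v_2].
This gives a 18×12 integer matrix of rank 12; reducing to Smith normal form yields diagonal entries (1,1,1,1,1,1,1,1,1,1,1,2).

Now H_k = ker ∂_k / im ∂_{k+1}, so:

  H_2: rank ker ∂_2 − rank ∂_3 = (12 − 12) − 0 = 0, and there is no ∂_3, so H_2 = 0.

H_2 = 0.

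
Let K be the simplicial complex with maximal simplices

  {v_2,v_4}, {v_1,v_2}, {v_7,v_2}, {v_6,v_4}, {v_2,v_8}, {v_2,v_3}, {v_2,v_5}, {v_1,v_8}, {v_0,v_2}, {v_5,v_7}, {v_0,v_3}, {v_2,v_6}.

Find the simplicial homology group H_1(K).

Fix the vertex order v_0 < v_1 < v_2 < v_3 < v_4 < v_5 < v_6 < v_7 < v_8 and write every simplex with vertices in increasing order. Then dim K = 1 and the simplices of K are:

  0-simplices (9): [v_0], [v_1], [v_2], [v_3], [v_4], [v_5], [v_6], [v_7], [v_8]
  1-simplices (12): [v_0,v_2], [v_0,v_3], [v_1,v_2], [v_1,v_8], [v_2,v_3], [v_2,v_4], [v_2,v_5], [v_2,v_6], [v_2,v_7], [v_2,v_8], [v_4,v_6], [v_5,v_7]

so the chain groups are C_0 ≅ Z^9, C_1 ≅ Z^12.

∂_1: C_1 → C_0 sends each edge [p,q] (with p < q) to q − p. For instance
  ∂[v_0,v_2] = [v_2] − [v_0].
The resulting 9×12 matrix has rank 8, and its Smith normal form has invariant factors (1,1,1,1,1,1,1,1).

Now H_k = ker ∂_k / im ∂_{k+1}, so:

  H_1: rank ker ∂_1 − rank ∂_2 = (12 − 8) − 0 = 4, and there is no ∂_2, so H_1 = Z^4.

H_1 ≅ Z^4.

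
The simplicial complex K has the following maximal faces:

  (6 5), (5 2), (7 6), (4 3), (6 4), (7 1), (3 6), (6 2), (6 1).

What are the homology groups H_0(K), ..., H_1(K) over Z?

Take the total order 1 < 2 < 3 < 4 < 5 < 6 < 7 on the vertex set. Then K (dimension 1) consists of the simplices:

  0-simplices (7): [1], [2], [3], [4], [5], [6], [7]
  1-simplices (9): [1,6], [1,7], [2,5], [2,6], [3,4], [3,6], [4,6], [5,6], [6,7]

giving chain groups C_0 ≅ Z^7, C_1 ≅ Z^9.

The boundary map ∂_1: C_1 → C_0 maps an edge to its endpoints' difference, ∂[p,q] = q − p. For instance
  ∂[2,5] = [5] − [2].
This gives a 7×9 integer matrix of rank 6; reducing to Smith normal form yields diagonal entries (1,1,1,1,1,1).

From H_k ≅ ker(∂_k) / im(∂_{k+1}) we obtain:

  H_0: rank C_0 − rank ∂_1 = 7 − 6 = 1, and the invariant factors of ∂_1 are all 1, so H_0 ≅ Z.
  H_1: rank ker ∂_1 − rank ∂_2 = (9 − 6) − 0 = 3, and there is no ∂_2, so H_1 ≅ Z^3.

H_0 ≅ Z,  H_1 ≅ Z^3.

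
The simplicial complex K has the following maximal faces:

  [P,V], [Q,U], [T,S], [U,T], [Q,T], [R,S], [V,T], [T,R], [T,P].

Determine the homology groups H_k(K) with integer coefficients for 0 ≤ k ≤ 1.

Order the vertices as P < Q < R < S < T < U < V. Listing each simplex with vertices in this order, K has dimension 1 with simplices:

  0-simplices (7): P, Q, R, S, T, U, V
  1-simplices (9): PT, PV, QT, QU, RS, RT, ST, TU, TV

Hence C_0 ≅ Z^7, C_1 ≅ Z^9.

The boundary map ∂_1: C_1 → C_0 maps an edge to its endpoints' difference, ∂[p,q] = q − p. For instance
  ∂PT = T − P.
As a 7×9 matrix over Z this has rank 6, with invariant factors (1,1,1,1,1,1).

Now H_k = ker ∂_k / im ∂_{k+1}, so:

  H_0: rank C_0 − rank ∂_1 = 7 − 6 = 1, and the invariant factors of ∂_1 are all 1, so H_0 = Z.
  H_1: rank ker ∂_1 − rank ∂_2 = (9 − 6) − 0 = 3, and there is no ∂_2, so H_1 = Z^3.

As a check, the Euler characteristic is 7 − 9 = -2, which agrees with 1 − 3 = -2.

H_0 ≅ Z,  H_1 ≅ Z^3.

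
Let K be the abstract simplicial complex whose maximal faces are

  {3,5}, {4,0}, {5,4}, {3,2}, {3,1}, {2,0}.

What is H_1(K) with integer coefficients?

Take the total order 0 < 1 < 2 < 3 < 4 < 5 on the vertex set. Then K (dimension 1) consists of the simplices:

  0-simplices (6): [0], [1], [2], [3], [4], [5]
  1-simplices (6): [0,2], [0,4], [1,3], [2,3], [3,5], [4,5]

giving chain groups C_0 ≅ Z^6, C_1 ≅ Z^6.

Boundary ∂_1: C_1 → C_0 maps an edge to its endpoints' difference, ∂[p,q] = q − p. For instance
  ∂[0,4] = [4] − [0].
As a 6×6 matrix over Z this has rank 5, with invariant factors (1,1,1,1,1).

Reading off H_k = ker ∂_k / im ∂_{k+1}:

  H_1: rank ker ∂_1 − rank ∂_2 = (6 − 5) − 0 = 1, and there is no ∂_2, so H_1 ≅ Z.

H_1 ≅ Z.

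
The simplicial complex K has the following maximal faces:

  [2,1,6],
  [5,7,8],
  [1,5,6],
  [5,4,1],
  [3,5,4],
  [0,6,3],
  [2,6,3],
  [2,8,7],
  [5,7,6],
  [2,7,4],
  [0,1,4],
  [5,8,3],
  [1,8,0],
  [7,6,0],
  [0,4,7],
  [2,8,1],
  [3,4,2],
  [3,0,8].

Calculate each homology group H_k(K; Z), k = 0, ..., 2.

H_0 = Z,  H_1 = Z^2,  H_2 = Z.

Order the vertices as 0 < 1 < 2 < 3 < 4 < 5 < 6 < 7 < 8. Listing each simplex with vertices in this order, K has dimension 2 with simplices:

  0-simplices (9): [0], [1], [2], [3], [4], [5], [6], [7], [8]
  1-simplices (27): (27 of them)
  2-simplices (18): [0,1,4], [0,1,8], [0,3,6], [0,3,8], [0,4,7], [0,6,7], [1,2,6], [1,2,8], [1,4,5], [1,5,6], [2,3,4], [2,3,6], [2,4,7], [2,7,8], [3,4,5], [3,5,8], [5,6,7], [5,7,8]

Hence C_0 ≅ Z^9, C_1 ≅ Z^27, C_2 ≅ Z^18.

The boundary map ∂_1: C_1 → C_0 maps an edge to its endpoints' difference, ∂[p,q] = q − p. For instance
  ∂[1,8] = [8] − [1].
The 9×27 boundary matrix has rank 8 and Smith normal form diag(1,1,1,1,1,1,1,1).

The boundary map ∂_2: C_2 → C_1 sends each 2-simplex [p,q,r] to [q,r] − [p,r] + [p,q]. For instance
  ∂[5,6,7] = [6,7] − [5,7] + [5,6],
  ∂[3,4,5] = [4,5] − [3,5] + [3,4].
As a 27×18 matrix over Z this has rank 17, with invariant factors (1,1,1,1,1,1,1,1,1,1,1,1,1,1,1,1,1).

Now H_k = ker ∂_k / im ∂_{k+1}, so:

  H_0: rank C_0 − rank ∂_1 = 9 − 8 = 1, and the invariant factors of ∂_1 are all 1, so H_0 ≅ Z.
  H_1: rank ker ∂_1 − rank ∂_2 = (27 − 8) − 17 = 2, and the invariant factors of ∂_2 are all 1, so H_1 ≅ Z^2.
  H_2: rank ker ∂_2 − rank ∂_3 = (18 − 17) − 0 = 1, and there is no ∂_3, so H_2 ≅ Z.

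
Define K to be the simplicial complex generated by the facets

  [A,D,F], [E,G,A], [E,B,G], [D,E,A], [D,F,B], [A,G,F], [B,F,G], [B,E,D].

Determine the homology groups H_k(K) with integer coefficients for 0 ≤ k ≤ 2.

K has 6 vertices, 12 edges, 8 triangles.
rank ∂_0 = 0, rank ∂_1 = 5 ⇒ b_0 = 6 − 0 − 5 = 1; all invariant factors of ∂_1 are 1 so no torsion. So H_0 = Z.
rank ∂_1 = 5, rank ∂_2 = 7 ⇒ b_1 = 12 − 5 − 7 = 0; all invariant factors of ∂_2 are 1 so no torsion. So H_1 = 0.
rank ∂_2 = 7, rank ∂_3 = 0 ⇒ b_2 = 8 − 7 − 0 = 1. So H_2 = Z.

H_0 ≅ Z,  H_1 = 0,  H_2 ≅ Z.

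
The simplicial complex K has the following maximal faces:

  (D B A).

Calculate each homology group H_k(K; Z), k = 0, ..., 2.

K has 3 vertices, 3 edges, 1 triangle.
rank ∂_0 = 0, rank ∂_1 = 2 ⇒ b_0 = 3 − 0 − 2 = 1; all invariant factors of ∂_1 are 1 so no torsion. So H_0 ≅ Z.
rank ∂_1 = 2, rank ∂_2 = 1 ⇒ b_1 = 3 − 2 − 1 = 0; all invariant factors of ∂_2 are 1 so no torsion. So H_1 ≅ 0.
rank ∂_2 = 1, rank ∂_3 = 0 ⇒ b_2 = 1 − 1 − 0 = 0. So H_2 ≅ 0.

H_0 = Z,  H_1 = 0,  H_2 = 0.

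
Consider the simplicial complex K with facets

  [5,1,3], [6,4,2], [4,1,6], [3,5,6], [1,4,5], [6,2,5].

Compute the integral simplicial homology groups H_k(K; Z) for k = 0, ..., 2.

Fix the vertex order 1 < 2 < 3 < 4 < 5 < 6 and write every simplex with vertices in increasing order. Then dim K = 2 and the simplices of K are:

  0-simplices (6): [1], [2], [3], [4], [5], [6]
  1-simplices (12): [1,3], [1,4], [1,5], [1,6], [2,4], [2,5], [2,6], [3,5], [3,6], [4,5], [4,6], [5,6]
  2-simplices (6): [1,3,5], [1,4,5], [1,4,6], [2,4,6], [2,5,6], [3,5,6]

giving chain groups C_0 ≅ Z^6, C_1 ≅ Z^12, C_2 ≅ Z^6.

∂_1: C_1 → C_0 maps an edge to its endpoints' difference, ∂[p,q] = q − p.
The resulting 6×12 matrix has rank 5, and its Smith normal form has invariant factors (1,1,1,1,1).

The boundary map ∂_2: C_2 → C_1 sends each 2-simplex [p,q,r] to [q,r] − [p,r] + [p,q]. For instance
  ∂[1,4,6] = [4,6] − [1,6] + [1,4],
  ∂[1,4,5] = [4,5] − [1,5] + [1,4].
This gives a 12×6 integer matrix of rank 6; reducing to Smith normal form yields diagonal entries (1,1,1,1,1,1).

From H_k ≅ ker(∂_k) / im(∂_{k+1}) we obtain:

  H_0: rank C_0 − rank ∂_1 = 6 − 5 = 1, and the invariant factors of ∂_1 are all 1, so H_0 = Z.
  H_1: rank ker ∂_1 − rank ∂_2 = (12 − 5) − 6 = 1, and the invariant factors of ∂_2 are all 1, so H_1 = Z.
  H_2: rank ker ∂_2 − rank ∂_3 = (6 − 6) − 0 = 0, and there is no ∂_3, so H_2 = 0.

H_0 = Z,  H_1 = Z,  H_2 = 0.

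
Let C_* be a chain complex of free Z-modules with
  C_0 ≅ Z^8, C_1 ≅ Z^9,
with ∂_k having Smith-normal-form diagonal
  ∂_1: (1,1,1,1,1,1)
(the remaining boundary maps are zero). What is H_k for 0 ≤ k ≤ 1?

H_0: b_0 = 8 − 0 − 6 = 2; torsion from ∂_1 factors > 1: none. So H_0 = Z^2.
H_1: b_1 = 9 − 6 − 0 = 3; torsion from ∂_2 factors > 1: none. So H_1 = Z^3.

H_0 = Z^2,  H_1 = Z^3.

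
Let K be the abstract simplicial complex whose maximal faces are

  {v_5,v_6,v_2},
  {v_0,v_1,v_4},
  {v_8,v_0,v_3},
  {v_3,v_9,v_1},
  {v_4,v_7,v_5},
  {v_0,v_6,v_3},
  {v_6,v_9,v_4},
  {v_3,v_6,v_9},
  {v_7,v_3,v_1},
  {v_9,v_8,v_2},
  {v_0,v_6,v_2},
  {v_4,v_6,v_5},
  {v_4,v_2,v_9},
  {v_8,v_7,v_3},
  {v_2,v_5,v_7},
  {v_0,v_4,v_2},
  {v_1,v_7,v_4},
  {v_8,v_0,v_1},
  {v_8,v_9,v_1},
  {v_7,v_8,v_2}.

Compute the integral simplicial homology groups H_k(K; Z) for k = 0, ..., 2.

Order the vertices as v_0 < v_1 < v_2 < v_3 < v_4 < v_5 < v_6 < v_7 < v_8 < v_9. Listing each simplex with vertices in this order, K has dimension 2 with simplices:

  0-simplices (10): [v_0], [v_1], [v_2], [v_3], [v_4], [v_5], [v_6], [v_7], [v_8], [v_9]
  1-simplices (30): (30 of them)
  2-simplices (20): (20 of them)

so the chain groups are C_0 ≅ Z^10, C_1 ≅ Z^30, C_2 ≅ Z^20.

The boundary map ∂_1: C_1 → C_0 sends each edge [p,q] (with p < q) to q − p. For instance
  ∂[v_0,v_1] = [v_1] − [v_0].
This gives a 10×30 integer matrix of rank 9; reducing to Smith normal form yields diagonal entries (1,1,1,1,1,1,1,1,1).

Boundary ∂_2: C_2 → C_1 sends each 2-simplex [p,q,r] to [q,r] − [p,r] + [p,q]. For instance
  ∂[v_0,v_1,v_4] = [v_1,v_4] − [v_0,v_4] + [v_0,v_1],
  ∂[v_2,v_4,v_9] = [v_4,v_9] − [v_2,v_9] + [v_2,v_4].
The 30×20 boundary matrix has rank 20 and Smith normal form diag(1,1,1,1,1,1,1,1,1,1,1,1,1,1,1,1,1,1,1,2).

From H_k ≅ ker(∂_k) / im(∂_{k+1}) we obtain:

  H_0: rank C_0 − rank ∂_1 = 10 − 9 = 1, and the invariant factors of ∂_1 are all 1, so H_0 ≅ Z.
  H_1: rank ker ∂_1 − rank ∂_2 = (30 − 9) − 20 = 1, and ∂_2 has invariant factor 2 > 1, so H_1 ≅ Z ⊕ Z/2.
  H_2: rank ker ∂_2 − rank ∂_3 = (20 − 20) − 0 = 0, and there is no ∂_3, so H_2 ≅ 0.

As a check, the Euler characteristic is 10 − 30 + 20 = 0, which agrees with 1 − 1 + 0 = 0.

H_0 = Z,  H_1 = Z ⊕ Z/2,  H_2 = 0.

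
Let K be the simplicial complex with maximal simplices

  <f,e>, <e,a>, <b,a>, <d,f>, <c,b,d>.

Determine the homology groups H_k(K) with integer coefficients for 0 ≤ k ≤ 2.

K has 6 vertices, 7 edges, 1 triangle.
rank ∂_0 = 0, rank ∂_1 = 5 ⇒ b_0 = 6 − 0 − 5 = 1; all invariant factors of ∂_1 are 1 so no torsion. So H_0 ≅ Z.
rank ∂_1 = 5, rank ∂_2 = 1 ⇒ b_1 = 7 − 5 − 1 = 1; all invariant factors of ∂_2 are 1 so no torsion. So H_1 ≅ Z.
rank ∂_2 = 1, rank ∂_3 = 0 ⇒ b_2 = 1 − 1 − 0 = 0. So H_2 ≅ 0.

H_0 = Z,  H_1 = Z,  H_2 = 0.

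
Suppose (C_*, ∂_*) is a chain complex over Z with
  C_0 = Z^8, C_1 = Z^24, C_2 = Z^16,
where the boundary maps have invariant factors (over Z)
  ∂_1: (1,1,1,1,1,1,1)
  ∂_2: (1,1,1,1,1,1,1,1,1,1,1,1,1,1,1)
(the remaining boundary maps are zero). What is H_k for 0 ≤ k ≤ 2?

H_0: b_0 = 8 − 0 − 7 = 1; torsion from ∂_1 factors > 1: none. So H_0 = Z.
H_1: b_1 = 24 − 7 − 15 = 2; torsion from ∂_2 factors > 1: none. So H_1 = Z^2.
H_2: b_2 = 16 − 15 − 0 = 1; torsion from ∂_3 factors > 1: none. So H_2 = Z.

H_0 = Z,  H_1 = Z^2,  H_2 = Z.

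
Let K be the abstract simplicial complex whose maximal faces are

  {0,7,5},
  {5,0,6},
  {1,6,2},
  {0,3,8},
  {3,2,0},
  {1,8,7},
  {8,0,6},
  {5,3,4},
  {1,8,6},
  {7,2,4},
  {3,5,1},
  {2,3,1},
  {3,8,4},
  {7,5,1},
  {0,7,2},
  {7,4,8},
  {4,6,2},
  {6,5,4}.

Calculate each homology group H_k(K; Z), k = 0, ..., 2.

H_0 = Z,  H_1 = Z^2,  H_2 = Z.

Fix the vertex order 0 < 1 < 2 < 3 < 4 < 5 < 6 < 7 < 8 and write every simplex with vertices in increasing order. Then dim K = 2 and the simplices of K are:

  0-simplices (9): [0], [1], [2], [3], [4], [5], [6], [7], [8]
  1-simplices (27): (27 of them)
  2-simplices (18): [0,2,3], [0,2,7], [0,3,8], [0,5,6], [0,5,7], [0,6,8], [1,2,3], [1,2,6], [1,3,5], [1,5,7], [1,6,8], [1,7,8], [2,4,6], [2,4,7], [3,4,5], [3,4,8], [4,5,6], [4,7,8]

giving chain groups C_0 ≅ Z^9, C_1 ≅ Z^27, C_2 ≅ Z^18.

Boundary ∂_1: C_1 → C_0 maps an edge to its endpoints' difference, ∂[p,q] = q − p.
As a 9×27 matrix over Z this has rank 8, with invariant factors (1,1,1,1,1,1,1,1).

The boundary map ∂_2: C_2 → C_1 acts by ∂[p,q,r] = [q,r] − [p,r] + [p,q]. For instance
  ∂[0,3,8] = [3,8] − [0,8] + [0,3],
  ∂[1,2,6] = [2,6] − [1,6] + [1,2].
This gives a 27×18 integer matrix of rank 17; reducing to Smith normal form yields diagonal entries (1,1,1,1,1,1,1,1,1,1,1,1,1,1,1,1,1).

Reading off H_k = ker ∂_k / im ∂_{k+1}:

  H_0: rank C_0 − rank ∂_1 = 9 − 8 = 1, and the invariant factors of ∂_1 are all 1, so H_0 = Z.
  H_1: rank ker ∂_1 − rank ∂_2 = (27 − 8) − 17 = 2, and the invariant factors of ∂_2 are all 1, so H_1 = Z^2.
  H_2: rank ker ∂_2 − rank ∂_3 = (18 − 17) − 0 = 1, and there is no ∂_3, so H_2 = Z.

As a check, the Euler characteristic is 9 − 27 + 18 = 0, which agrees with 1 − 2 + 1 = 0.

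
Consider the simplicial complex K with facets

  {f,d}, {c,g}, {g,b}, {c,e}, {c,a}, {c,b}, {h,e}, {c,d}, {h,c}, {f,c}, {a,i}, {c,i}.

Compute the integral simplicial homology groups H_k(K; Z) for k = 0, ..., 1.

H_0 = Z,  H_1 = Z^4.

Take the total order a < b < c < d < e < f < g < h < i on the vertex set. Then K (dimension 1) consists of the simplices:

  0-simplices (9): a, b, c, d, e, f, g, h, i
  1-simplices (12): ac, ai, bc, bg, cd, ce, cf, cg, ch, ci, df, eh

giving chain groups C_0 ≅ Z^9, C_1 ≅ Z^12.

The boundary map ∂_1: C_1 → C_0 maps an edge to its endpoints' difference, ∂[p,q] = q − p.
The resulting 9×12 matrix has rank 8, and its Smith normal form has invariant factors (1,1,1,1,1,1,1,1).

Now H_k = ker ∂_k / im ∂_{k+1}, so:

  H_0: rank C_0 − rank ∂_1 = 9 − 8 = 1, and the invariant factors of ∂_1 are all 1, so H_0 ≅ Z.
  H_1: rank ker ∂_1 − rank ∂_2 = (12 − 8) − 0 = 4, and there is no ∂_2, so H_1 ≅ Z^4.

(K is a triangulation of a wedge of 4 circles.)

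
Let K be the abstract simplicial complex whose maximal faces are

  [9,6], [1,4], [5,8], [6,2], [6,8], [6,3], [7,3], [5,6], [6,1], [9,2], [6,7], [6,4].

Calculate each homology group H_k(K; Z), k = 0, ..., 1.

Take the total order 1 < 2 < 3 < 4 < 5 < 6 < 7 < 8 < 9 on the vertex set. Then K (dimension 1) consists of the simplices:

  0-simplices (9): [1], [2], [3], [4], [5], [6], [7], [8], [9]
  1-simplices (12): [1,4], [1,6], [2,6], [2,9], [3,6], [3,7], [4,6], [5,6], [5,8], [6,7], [6,8], [6,9]

giving chain groups C_0 ≅ Z^9, C_1 ≅ Z^12.

The boundary map ∂_1: C_1 → C_0 is given by ∂[p,q] = [q] − [p].
This gives a 9×12 integer matrix of rank 8; reducing to Smith normal form yields diagonal entries (1,1,1,1,1,1,1,1).

Computing H_k = (kernel of ∂_k) / (image of ∂_{k+1}):

  H_0: rank C_0 − rank ∂_1 = 9 − 8 = 1, and the invariant factors of ∂_1 are all 1, so H_0 ≅ Z.
  H_1: rank ker ∂_1 − rank ∂_2 = (12 − 8) − 0 = 4, and there is no ∂_2, so H_1 ≅ Z^4.

As a check, the Euler characteristic is 9 − 12 = -3, which agrees with 1 − 4 = -3.
(K is a triangulation of a wedge of 4 circles.)

H_0 = Z,  H_1 = Z^4.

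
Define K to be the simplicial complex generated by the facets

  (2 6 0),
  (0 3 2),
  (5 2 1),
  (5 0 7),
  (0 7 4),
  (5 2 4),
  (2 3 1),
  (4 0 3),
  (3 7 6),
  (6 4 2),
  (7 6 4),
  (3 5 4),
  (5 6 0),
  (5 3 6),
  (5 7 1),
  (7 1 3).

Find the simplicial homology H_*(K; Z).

Take the total order 0 < 1 < 2 < 3 < 4 < 5 < 6 < 7 on the vertex set. Then K (dimension 2) consists of the simplices:

  0-simplices (8): [0], [1], [2], [3], [4], [5], [6], [7]
  1-simplices (24): (24 of them)
  2-simplices (16): [0,2,3], [0,2,6], [0,3,4], [0,4,7], [0,5,6], [0,5,7], [1,2,3], [1,2,5], [1,3,7], [1,5,7], [2,4,5], [2,4,6], [3,4,5], [3,5,6], [3,6,7], [4,6,7]

giving chain groups C_0 ≅ Z^8, C_1 ≅ Z^24, C_2 ≅ Z^16.

Boundary ∂_1: C_1 → C_0 sends each edge [p,q] (with p < q) to q − p.
The 8×24 boundary matrix has rank 7 and Smith normal form diag(1,1,1,1,1,1,1).

The boundary map ∂_2: C_2 → C_1 acts by ∂[p,q,r] = [q,r] − [p,r] + [p,q]. For instance
  ∂[0,3,4] = [3,4] − [0,4] + [0,3],
  ∂[1,2,3] = [2,3] − [1,3] + [1,2].
The 24×16 boundary matrix has rank 15 and Smith normal form diag(1,1,1,1,1,1,1,1,1,1,1,1,1,1,1).

Computing H_k = (kernel of ∂_k) / (image of ∂_{k+1}):

  H_0: rank C_0 − rank ∂_1 = 8 − 7 = 1, and the invariant factors of ∂_1 are all 1, so H_0 ≅ Z.
  H_1: rank ker ∂_1 − rank ∂_2 = (24 − 7) − 15 = 2, and the invariant factors of ∂_2 are all 1, so H_1 ≅ Z^2.
  H_2: rank ker ∂_2 − rank ∂_3 = (16 − 15) − 0 = 1, and there is no ∂_3, so H_2 ≅ Z.

As a check, the Euler characteristic is 8 − 24 + 16 = 0, which agrees with 1 − 2 + 1 = 0.
(K is a triangulation of the torus T^2.)

H_0 = Z,  H_1 = Z^2,  H_2 = Z.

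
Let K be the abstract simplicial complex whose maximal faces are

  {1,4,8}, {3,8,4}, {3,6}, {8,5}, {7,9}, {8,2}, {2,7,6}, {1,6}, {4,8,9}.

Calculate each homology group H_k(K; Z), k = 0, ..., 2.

Order the vertices as 1 < 2 < 3 < 4 < 5 < 6 < 7 < 8 < 9. Listing each simplex with vertices in this order, K has dimension 2 with simplices:

  0-simplices (9): [1], [2], [3], [4], [5], [6], [7], [8], [9]
  1-simplices (15): [1,4], [1,6], [1,8], [2,6], [2,7], [2,8], [3,4], [3,6], [3,8], [4,8], [4,9], [5,8], [6,7], [7,9], [8,9]
  2-simplices (4): [1,4,8], [2,6,7], [3,4,8], [4,8,9]

giving chain groups C_0 ≅ Z^9, C_1 ≅ Z^15, C_2 ≅ Z^4.

Boundary ∂_1: C_1 → C_0 maps an edge to its endpoints' difference, ∂[p,q] = q − p.
The resulting 9×15 matrix has rank 8, and its Smith normal form has invariant factors (1,1,1,1,1,1,1,1).

Boundary ∂_2: C_2 → C_1 maps a triangle to the signed sum of its edges. For instance
  ∂[4,8,9] = [8,9] − [4,9] + [4,8],
  ∂[1,4,8] = [4,8] − [1,8] + [1,4].
As a 15×4 matrix over Z this has rank 4, with invariant factors (1,1,1,1).

Now H_k = ker ∂_k / im ∂_{k+1}, so:

  H_0: rank C_0 − rank ∂_1 = 9 − 8 = 1, and the invariant factors of ∂_1 are all 1, so H_0 = Z.
  H_1: rank ker ∂_1 − rank ∂_2 = (15 − 8) − 4 = 3, and the invariant factors of ∂_2 are all 1, so H_1 = Z^3.
  H_2: rank ker ∂_2 − rank ∂_3 = (4 − 4) − 0 = 0, and there is no ∂_3, so H_2 = 0.

As a check, the Euler characteristic is 9 − 15 + 4 = -2, which agrees with 1 − 3 + 0 = -2.

H_0 ≅ Z,  H_1 ≅ Z^3,  H_2 = 0.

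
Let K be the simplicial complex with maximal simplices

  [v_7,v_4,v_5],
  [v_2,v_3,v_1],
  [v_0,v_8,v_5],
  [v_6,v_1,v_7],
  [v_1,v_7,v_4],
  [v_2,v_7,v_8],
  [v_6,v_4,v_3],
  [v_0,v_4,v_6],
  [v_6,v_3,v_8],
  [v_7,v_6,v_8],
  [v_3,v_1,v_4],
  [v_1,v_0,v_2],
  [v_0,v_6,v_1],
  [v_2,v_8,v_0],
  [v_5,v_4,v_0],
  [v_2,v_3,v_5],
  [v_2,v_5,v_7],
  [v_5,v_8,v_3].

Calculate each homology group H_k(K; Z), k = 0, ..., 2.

H_0 ≅ Z,  H_1 ≅ Z ⊕ Z/2,  H_2 = 0.

K has 9 vertices, 27 edges, 18 triangles.
rank ∂_0 = 0, rank ∂_1 = 8 ⇒ b_0 = 9 − 0 − 8 = 1; all invariant factors of ∂_1 are 1 so no torsion. So H_0 ≅ Z.
rank ∂_1 = 8, rank ∂_2 = 18 ⇒ b_1 = 27 − 8 − 18 = 1; ∂_2 has invariant factor(s) [2] giving torsion. So H_1 ≅ Z ⊕ Z/2.
rank ∂_2 = 18, rank ∂_3 = 0 ⇒ b_2 = 18 − 18 − 0 = 0. So H_2 ≅ 0.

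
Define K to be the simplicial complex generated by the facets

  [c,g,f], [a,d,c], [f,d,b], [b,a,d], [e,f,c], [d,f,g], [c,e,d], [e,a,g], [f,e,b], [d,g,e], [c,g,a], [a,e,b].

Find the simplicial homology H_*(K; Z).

Fix the vertex order a < b < c < d < e < f < g and write every simplex with vertices in increasing order. Then dim K = 2 and the simplices of K are:

  0-simplices (7): a, b, c, d, e, f, g
  1-simplices (18): ab, ac, ad, ae, ag, bd, be, bf, cd, ce, cf, cg, de, df, dg, ef, eg, fg
  2-simplices (12): abd, abe, acd, acg, aeg, bdf, bef, cde, cef, cfg, deg, dfg

so the chain groups are C_0 ≅ Z^7, C_1 ≅ Z^18, C_2 ≅ Z^12.

The boundary map ∂_1: C_1 → C_0 is given by ∂[p,q] = [q] − [p]. For instance
  ∂cg = g − c.
As a 7×18 matrix over Z this has rank 6, with invariant factors (1,1,1,1,1,1).

Boundary ∂_2: C_2 → C_1 acts by ∂[p,q,r] = [q,r] − [p,r] + [p,q]. For instance
  ∂deg = eg − dg + de,
  ∂bef = ef − bf + be.
The resulting 18×12 matrix has rank 12, and its Smith normal form has invariant factors (1,1,1,1,1,1,1,1,1,1,1,2).

From H_k ≅ ker(∂_k) / im(∂_{k+1}) we obtain:

  H_0: rank C_0 − rank ∂_1 = 7 − 6 = 1, and the invariant factors of ∂_1 are all 1, so H_0 = Z.
  H_1: rank ker ∂_1 − rank ∂_2 = (18 − 6) − 12 = 0, and ∂_2 has invariant factor 2 > 1, so H_1 = Z_2.
  H_2: rank ker ∂_2 − rank ∂_3 = (12 − 12) − 0 = 0, and there is no ∂_3, so H_2 = 0.

As a check, the Euler characteristic is 7 − 18 + 12 = 1, which agrees with 1 − 0 + 0 = 1.
(K is a triangulation of the real projective plane RP^2.)

H_0 = Z,  H_1 = Z_2,  H_2 = 0.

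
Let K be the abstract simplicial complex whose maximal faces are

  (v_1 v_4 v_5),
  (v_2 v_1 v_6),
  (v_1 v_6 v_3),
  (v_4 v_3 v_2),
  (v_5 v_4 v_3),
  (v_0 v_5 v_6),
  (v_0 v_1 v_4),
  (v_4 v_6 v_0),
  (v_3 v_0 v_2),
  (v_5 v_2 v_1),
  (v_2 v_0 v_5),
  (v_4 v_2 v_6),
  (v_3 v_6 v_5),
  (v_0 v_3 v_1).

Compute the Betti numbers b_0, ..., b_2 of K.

b_0 = 1, b_1 = 2, b_2 = 1.

Take the total order v_0 < v_1 < v_2 < v_3 < v_4 < v_5 < v_6 on the vertex set. Then K (dimension 2) consists of the simplices:

  0-simplices (7): [v_0], [v_1], [v_2], [v_3], [v_4], [v_5], [v_6]
  1-simplices (21): (21 of them)
  2-simplices (14): (14 of them)

so the chain groups are C_0 ≅ Z^7, C_1 ≅ Z^21, C_2 ≅ Z^14.

∂_1: C_1 → C_0 maps an edge to its endpoints' difference, ∂[p,q] = q − p. For instance
  ∂[v_3,v_6] = [v_6] − [v_3].
As a 7×21 matrix over Z this has rank 6, with invariant factors (1,1,1,1,1,1).

∂_2: C_2 → C_1 sends each 2-simplex [p,q,r] to [q,r] − [p,r] + [p,q]. For instance
  ∂[v_0,v_2,v_3] = [v_2,v_3] − [v_0,v_3] + [v_0,v_2],
  ∂[v_0,v_5,v_6] = [v_5,v_6] − [v_0,v_6] + [v_0,v_5].
This gives a 21×14 integer matrix of rank 13; reducing to Smith normal form yields diagonal entries (1,1,1,1,1,1,1,1,1,1,1,1,1).

Computing H_k = (kernel of ∂_k) / (image of ∂_{k+1}):

  H_0: rank C_0 − rank ∂_1 = 7 − 6 = 1, and the invariant factors of ∂_1 are all 1, so H_0 = Z.
  H_1: rank ker ∂_1 − rank ∂_2 = (21 − 6) − 13 = 2, and the invariant factors of ∂_2 are all 1, so H_1 = Z^2.
  H_2: rank ker ∂_2 − rank ∂_3 = (14 − 13) − 0 = 1, and there is no ∂_3, so H_2 = Z.

As a check, the Euler characteristic is 7 − 21 + 14 = 0, which agrees with 1 − 2 + 1 = 0.
(K is a triangulation of the torus T^2.)

Hence the Betti numbers are b_0 = 1, b_1 = 2, b_2 = 1.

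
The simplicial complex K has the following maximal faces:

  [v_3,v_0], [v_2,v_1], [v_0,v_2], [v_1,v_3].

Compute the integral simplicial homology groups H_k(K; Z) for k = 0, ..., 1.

Fix the vertex order v_0 < v_1 < v_2 < v_3 and write every simplex with vertices in increasing order. Then dim K = 1 and the simplices of K are:

  0-simplices (4): [v_0], [v_1], [v_2], [v_3]
  1-simplices (4): [v_0,v_2], [v_0,v_3], [v_1,v_2], [v_1,v_3]

so the chain groups are C_0 ≅ Z^4, C_1 ≅ Z^4.

Boundary ∂_1: C_1 → C_0 maps an edge to its endpoints' difference, ∂[p,q] = q − p. For instance
  ∂[v_1,v_3] = [v_3] − [v_1].
The 4×4 boundary matrix has rank 3 and Smith normal form diag(1,1,1).

From H_k ≅ ker(∂_k) / im(∂_{k+1}) we obtain:

  H_0: rank C_0 − rank ∂_1 = 4 − 3 = 1, and the invariant factors of ∂_1 are all 1, so H_0 ≅ Z.
  H_1: rank ker ∂_1 − rank ∂_2 = (4 − 3) − 0 = 1, and there is no ∂_2, so H_1 ≅ Z.

H_0 ≅ Z,  H_1 ≅ Z.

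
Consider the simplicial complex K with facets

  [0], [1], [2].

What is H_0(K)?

H_0 ≅ Z^3.

Take the total order 0 < 1 < 2 on the vertex set. Then K (dimension 0) consists of the simplices:

  0-simplices (3): [0], [1], [2]

so the chain groups are C_0 ≅ Z^3.

Now H_k = ker ∂_k / im ∂_{k+1}, so:

  H_0: rank C_0 − rank ∂_1 = 3 − 0 = 3, and there is no ∂_1, so H_0 = Z^3.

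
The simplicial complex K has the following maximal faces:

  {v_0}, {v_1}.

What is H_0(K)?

H_0 ≅ Z^2.

We work with the vertex ordering v_0 < v_1. The simplices of K, each written with vertices in increasing order, are:

  0-simplices (2): [v_0], [v_1]

giving chain groups C_0 ≅ Z^2.

Reading off H_k = ker ∂_k / im ∂_{k+1}:

  H_0: rank C_0 − rank ∂_1 = 2 − 0 = 2, and there is no ∂_1, so H_0 = Z^2.

(K is a triangulation of a set of 2 points.)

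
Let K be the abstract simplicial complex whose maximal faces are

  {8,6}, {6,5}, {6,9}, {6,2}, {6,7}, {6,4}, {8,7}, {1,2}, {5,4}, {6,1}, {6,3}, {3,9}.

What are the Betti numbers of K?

b_0 = 1, b_1 = 4.

Fix the vertex order 1 < 2 < 3 < 4 < 5 < 6 < 7 < 8 < 9 and write every simplex with vertices in increasing order. Then dim K = 1 and the simplices of K are:

  0-simplices (9): [1], [2], [3], [4], [5], [6], [7], [8], [9]
  1-simplices (12): [1,2], [1,6], [2,6], [3,6], [3,9], [4,5], [4,6], [5,6], [6,7], [6,8], [6,9], [7,8]

giving chain groups C_0 ≅ Z^9, C_1 ≅ Z^12.

The boundary map ∂_1: C_1 → C_0 maps an edge to its endpoints' difference, ∂[p,q] = q − p. For instance
  ∂[4,6] = [6] − [4].
This gives a 9×12 integer matrix of rank 8; reducing to Smith normal form yields diagonal entries (1,1,1,1,1,1,1,1).

Now H_k = ker ∂_k / im ∂_{k+1}, so:

  H_0: rank C_0 − rank ∂_1 = 9 − 8 = 1, and the invariant factors of ∂_1 are all 1, so H_0 ≅ Z.
  H_1: rank ker ∂_1 − rank ∂_2 = (12 − 8) − 0 = 4, and there is no ∂_2, so H_1 ≅ Z^4.

As a check, the Euler characteristic is 9 − 12 = -3, which agrees with 1 − 4 = -3.
(K is a triangulation of a wedge of 4 circles.)

Hence the Betti numbers are b_0 = 1, b_1 = 4.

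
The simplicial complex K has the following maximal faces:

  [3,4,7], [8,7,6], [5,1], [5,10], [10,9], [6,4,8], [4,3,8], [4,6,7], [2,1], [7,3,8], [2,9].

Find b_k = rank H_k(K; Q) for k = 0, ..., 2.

b_0 = 2, b_1 = 1, b_2 = 1.

Order the vertices as 1 < 2 < 3 < 4 < 5 < 6 < 7 < 8 < 9 < 10. Listing each simplex with vertices in this order, K has dimension 2 with simplices:

  0-simplices (10): [1], [2], [3], [4], [5], [6], [7], [8], [9], [10]
  1-simplices (14): [1,2], [1,5], [2,9], [3,4], [3,7], [3,8], [4,6], [4,7], [4,8], [5,10], [6,7], [6,8], [7,8], [9,10]
  2-simplices (6): [3,4,7], [3,4,8], [3,7,8], [4,6,7], [4,6,8], [6,7,8]

giving chain groups C_0 ≅ Z^10, C_1 ≅ Z^14, C_2 ≅ Z^6.

∂_1: C_1 → C_0 sends each edge [p,q] (with p < q) to q − p.
This gives a 10×14 integer matrix of rank 8; reducing to Smith normal form yields diagonal entries (1,1,1,1,1,1,1,1).

Boundary ∂_2: C_2 → C_1 sends each 2-simplex [p,q,r] to [q,r] − [p,r] + [p,q]. For instance
  ∂[3,4,7] = [4,7] − [3,7] + [3,4],
  ∂[4,6,8] = [6,8] − [4,8] + [4,6].
As a 14×6 matrix over Z this has rank 5, with invariant factors (1,1,1,1,1).

Reading off H_k = ker ∂_k / im ∂_{k+1}:

  H_0: rank C_0 − rank ∂_1 = 10 − 8 = 2, and the invariant factors of ∂_1 are all 1, so H_0 = Z^2.
  H_1: rank ker ∂_1 − rank ∂_2 = (14 − 8) − 5 = 1, and the invariant factors of ∂_2 are all 1, so H_1 = Z.
  H_2: rank ker ∂_2 − rank ∂_3 = (6 − 5) − 0 = 1, and there is no ∂_3, so H_2 = Z.

As a check, the Euler characteristic is 10 − 14 + 6 = 2, which agrees with 2 − 1 + 1 = 2.

Hence the Betti numbers are b_0 = 2, b_1 = 1, b_2 = 1.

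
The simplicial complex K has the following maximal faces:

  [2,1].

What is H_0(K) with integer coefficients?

H_0 ≅ Z.

K has 2 vertices, 1 edge.
rank ∂_0 = 0, rank ∂_1 = 1 ⇒ b_0 = 2 − 0 − 1 = 1; all invariant factors of ∂_1 are 1 so no torsion. So H_0 = Z.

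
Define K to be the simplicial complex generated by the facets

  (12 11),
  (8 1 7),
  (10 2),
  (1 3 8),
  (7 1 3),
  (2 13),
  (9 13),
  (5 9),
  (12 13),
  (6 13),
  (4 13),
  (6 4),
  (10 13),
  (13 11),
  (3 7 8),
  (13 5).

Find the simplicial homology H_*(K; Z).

H_0 = Z^2,  H_1 = Z^4,  H_2 = Z.

Fix the vertex order 1 < 2 < 3 < 4 < 5 < 6 < 7 < 8 < 9 < 10 < 11 < 12 < 13 and write every simplex with vertices in increasing order. Then dim K = 2 and the simplices of K are:

  0-simplices (13): [1], [2], [3], [4], [5], [6], [7], [8], [9], [10], [11], [12], [13]
  1-simplices (18): [1,3], [1,7], [1,8], [2,10], [2,13], [3,7], [3,8], [4,6], [4,13], [5,9], [5,13], [6,13], [7,8], [9,13], [10,13], [11,12], [11,13], [12,13]
  2-simplices (4): [1,3,7], [1,3,8], [1,7,8], [3,7,8]

so the chain groups are C_0 ≅ Z^13, C_1 ≅ Z^18, C_2 ≅ Z^4.

Boundary ∂_1: C_1 → C_0 maps an edge to its endpoints' difference, ∂[p,q] = q − p.
The resulting 13×18 matrix has rank 11, and its Smith normal form has invariant factors (1,1,1,1,1,1,1,1,1,1,1).

The boundary map ∂_2: C_2 → C_1 maps a triangle to the signed sum of its edges. For instance
  ∂[1,3,7] = [3,7] − [1,7] + [1,3],
  ∂[1,3,8] = [3,8] − [1,8] + [1,3].
As a 18×4 matrix over Z this has rank 3, with invariant factors (1,1,1).

Computing H_k = (kernel of ∂_k) / (image of ∂_{k+1}):

  H_0: rank C_0 − rank ∂_1 = 13 − 11 = 2, and the invariant factors of ∂_1 are all 1, so H_0 = Z^2.
  H_1: rank ker ∂_1 − rank ∂_2 = (18 − 11) − 3 = 4, and the invariant factors of ∂_2 are all 1, so H_1 = Z^4.
  H_2: rank ker ∂_2 − rank ∂_3 = (4 − 3) − 0 = 1, and there is no ∂_3, so H_2 = Z.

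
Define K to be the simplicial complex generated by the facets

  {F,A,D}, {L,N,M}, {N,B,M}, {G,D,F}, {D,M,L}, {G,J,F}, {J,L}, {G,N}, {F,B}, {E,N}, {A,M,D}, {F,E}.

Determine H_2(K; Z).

Order the vertices as A < B < D < E < F < G < J < L < M < N. Listing each simplex with vertices in this order, K has dimension 2 with simplices:

  0-simplices (10): A, B, D, E, F, G, J, L, M, N
  1-simplices (20): AD, AF, AM, BF, BM, BN, DF, DG, DL, DM, EF, EN, FG, FJ, GJ, GN, JL, LM, LN, MN
  2-simplices (7): ADF, ADM, BMN, DFG, DLM, FGJ, LMN

so the chain groups are C_0 ≅ Z^10, C_1 ≅ Z^20, C_2 ≅ Z^7.

Boundary ∂_1: C_1 → C_0 sends each edge [p,q] (with p < q) to q − p.
This gives a 10×20 integer matrix of rank 9; reducing to Smith normal form yields diagonal entries (1,1,1,1,1,1,1,1,1).

The boundary map ∂_2: C_2 → C_1 maps a triangle to the signed sum of its edges. For instance
  ∂ADF = DF − AF + AD,
  ∂DFG = FG − DG + DF.
The resulting 20×7 matrix has rank 7, and its Smith normal form has invariant factors (1,1,1,1,1,1,1).

Reading off H_k = ker ∂_k / im ∂_{k+1}:

  H_2: rank ker ∂_2 − rank ∂_3 = (7 − 7) − 0 = 0, and there is no ∂_3, so H_2 = 0.

H_2 = 0.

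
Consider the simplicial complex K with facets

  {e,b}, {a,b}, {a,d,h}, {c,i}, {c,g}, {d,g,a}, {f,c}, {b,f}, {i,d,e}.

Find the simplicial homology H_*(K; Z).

Take the total order a < b < c < d < e < f < g < h < i on the vertex set. Then K (dimension 2) consists of the simplices:

  0-simplices (9): a, b, c, d, e, f, g, h, i
  1-simplices (14): ab, ad, ag, ah, be, bf, cf, cg, ci, de, dg, dh, di, ei
  2-simplices (3): adg, adh, dei

giving chain groups C_0 ≅ Z^9, C_1 ≅ Z^14, C_2 ≅ Z^3.

Boundary ∂_1: C_1 → C_0 is given by ∂[p,q] = [q] − [p]. For instance
  ∂ad = d − a.
This gives a 9×14 integer matrix of rank 8; reducing to Smith normal form yields diagonal entries (1,1,1,1,1,1,1,1).

The boundary map ∂_2: C_2 → C_1 sends each 2-simplex [p,q,r] to [q,r] − [p,r] + [p,q]. For instance
  ∂dei = ei − di + de,
  ∂adg = dg − ag + ad.
This gives a 14×3 integer matrix of rank 3; reducing to Smith normal form yields diagonal entries (1,1,1).

Computing H_k = (kernel of ∂_k) / (image of ∂_{k+1}):

  H_0: rank C_0 − rank ∂_1 = 9 − 8 = 1, and the invariant factors of ∂_1 are all 1, so H_0 = Z.
  H_1: rank ker ∂_1 − rank ∂_2 = (14 − 8) − 3 = 3, and the invariant factors of ∂_2 are all 1, so H_1 = Z^3.
  H_2: rank ker ∂_2 − rank ∂_3 = (3 − 3) − 0 = 0, and there is no ∂_3, so H_2 = 0.

H_0 = Z,  H_1 = Z^3,  H_2 = 0.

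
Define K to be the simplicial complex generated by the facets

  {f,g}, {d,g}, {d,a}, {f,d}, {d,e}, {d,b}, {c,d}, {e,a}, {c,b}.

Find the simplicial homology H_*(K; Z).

H_0 = Z,  H_1 = Z^3.

Take the total order a < b < c < d < e < f < g on the vertex set. Then K (dimension 1) consists of the simplices:

  0-simplices (7): a, b, c, d, e, f, g
  1-simplices (9): ad, ae, bc, bd, cd, de, df, dg, fg

giving chain groups C_0 ≅ Z^7, C_1 ≅ Z^9.

Boundary ∂_1: C_1 → C_0 is given by ∂[p,q] = [q] − [p]. For instance
  ∂fg = g − f.
The resulting 7×9 matrix has rank 6, and its Smith normal form has invariant factors (1,1,1,1,1,1).

Now H_k = ker ∂_k / im ∂_{k+1}, so:

  H_0: rank C_0 − rank ∂_1 = 7 − 6 = 1, and the invariant factors of ∂_1 are all 1, so H_0 ≅ Z.
  H_1: rank ker ∂_1 − rank ∂_2 = (9 − 6) − 0 = 3, and there is no ∂_2, so H_1 ≅ Z^3.

As a check, the Euler characteristic is 7 − 9 = -2, which agrees with 1 − 3 = -2.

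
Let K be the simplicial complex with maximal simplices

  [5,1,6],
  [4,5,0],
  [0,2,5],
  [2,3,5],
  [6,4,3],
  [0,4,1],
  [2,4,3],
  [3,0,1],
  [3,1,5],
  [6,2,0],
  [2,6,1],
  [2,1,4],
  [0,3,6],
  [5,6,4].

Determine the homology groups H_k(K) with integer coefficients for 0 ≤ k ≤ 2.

H_0 ≅ Z,  H_1 ≅ Z^2,  H_2 ≅ Z.

We work with the vertex ordering 0 < 1 < 2 < 3 < 4 < 5 < 6. The simplices of K, each written with vertices in increasing order, are:

  0-simplices (7): [0], [1], [2], [3], [4], [5], [6]
  1-simplices (21): [0,1], [0,2], [0,3], [0,4], [0,5], [0,6], [1,2], [1,3], [1,4], [1,5], [1,6], [2,3], [2,4], [2,5], [2,6], [3,4], [3,5], [3,6], [4,5], [4,6], [5,6]
  2-simplices (14): [0,1,3], [0,1,4], [0,2,5], [0,2,6], [0,3,6], [0,4,5], [1,2,4], [1,2,6], [1,3,5], [1,5,6], [2,3,4], [2,3,5], [3,4,6], [4,5,6]

Hence C_0 ≅ Z^7, C_1 ≅ Z^21, C_2 ≅ Z^14.

Boundary ∂_1: C_1 → C_0 is given by ∂[p,q] = [q] − [p]. For instance
  ∂[1,2] = [2] − [1].
The 7×21 boundary matrix has rank 6 and Smith normal form diag(1,1,1,1,1,1).

∂_2: C_2 → C_1 sends each 2-simplex [p,q,r] to [q,r] − [p,r] + [p,q]. For instance
  ∂[1,2,4] = [2,4] − [1,4] + [1,2],
  ∂[0,2,6] = [2,6] − [0,6] + [0,2].
The resulting 21×14 matrix has rank 13, and its Smith normal form has invariant factors (1,1,1,1,1,1,1,1,1,1,1,1,1).

From H_k ≅ ker(∂_k) / im(∂_{k+1}) we obtain:

  H_0: rank C_0 − rank ∂_1 = 7 − 6 = 1, and the invariant factors of ∂_1 are all 1, so H_0 ≅ Z.
  H_1: rank ker ∂_1 − rank ∂_2 = (21 − 6) − 13 = 2, and the invariant factors of ∂_2 are all 1, so H_1 ≅ Z^2.
  H_2: rank ker ∂_2 − rank ∂_3 = (14 − 13) − 0 = 1, and there is no ∂_3, so H_2 ≅ Z.

As a check, the Euler characteristic is 7 − 21 + 14 = 0, which agrees with 1 − 2 + 1 = 0.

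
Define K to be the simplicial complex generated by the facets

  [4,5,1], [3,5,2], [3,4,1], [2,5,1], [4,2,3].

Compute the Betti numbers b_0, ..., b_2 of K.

b_0 = 1, b_1 = 1, b_2 = 0.

Order the vertices as 1 < 2 < 3 < 4 < 5. Listing each simplex with vertices in this order, K has dimension 2 with simplices:

  0-simplices (5): [1], [2], [3], [4], [5]
  1-simplices (10): [1,2], [1,3], [1,4], [1,5], [2,3], [2,4], [2,5], [3,4], [3,5], [4,5]
  2-simplices (5): [1,2,5], [1,3,4], [1,4,5], [2,3,4], [2,3,5]

Hence C_0 ≅ Z^5, C_1 ≅ Z^10, C_2 ≅ Z^5.

Boundary ∂_1: C_1 → C_0 maps an edge to its endpoints' difference, ∂[p,q] = q − p. For instance
  ∂[2,3] = [3] − [2].
The 5×10 boundary matrix has rank 4 and Smith normal form diag(1,1,1,1).

Boundary ∂_2: C_2 → C_1 maps a triangle to the signed sum of its edges. For instance
  ∂[1,3,4] = [3,4] − [1,4] + [1,3],
  ∂[2,3,5] = [3,5] − [2,5] + [2,3].
The 10×5 boundary matrix has rank 5 and Smith normal form diag(1,1,1,1,1).

Reading off H_k = ker ∂_k / im ∂_{k+1}:

  H_0: rank C_0 − rank ∂_1 = 5 − 4 = 1, and the invariant factors of ∂_1 are all 1, so H_0 ≅ Z.
  H_1: rank ker ∂_1 − rank ∂_2 = (10 − 4) − 5 = 1, and the invariant factors of ∂_2 are all 1, so H_1 ≅ Z.
  H_2: rank ker ∂_2 − rank ∂_3 = (5 − 5) − 0 = 0, and there is no ∂_3, so H_2 ≅ 0.

As a check, the Euler characteristic is 5 − 10 + 5 = 0, which agrees with 1 − 1 + 0 = 0.

Hence the Betti numbers are b_0 = 1, b_1 = 1, b_2 = 0.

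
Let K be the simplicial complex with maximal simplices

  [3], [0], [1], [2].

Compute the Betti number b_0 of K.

b_0 = 4.

Fix the vertex order 0 < 1 < 2 < 3 and write every simplex with vertices in increasing order. Then dim K = 0 and the simplices of K are:

  0-simplices (4): [0], [1], [2], [3]

giving chain groups C_0 ≅ Z^4.

Computing H_k = (kernel of ∂_k) / (image of ∂_{k+1}):

  H_0: rank C_0 − rank ∂_1 = 4 − 0 = 4, and there is no ∂_1, so H_0 ≅ Z^4.

Hence the Betti numbers are b_0 = 4.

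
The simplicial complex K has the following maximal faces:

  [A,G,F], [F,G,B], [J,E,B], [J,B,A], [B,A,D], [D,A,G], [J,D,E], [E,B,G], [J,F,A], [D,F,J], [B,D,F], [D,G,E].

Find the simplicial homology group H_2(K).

H_2 ≅ 0.

We work with the vertex ordering A < B < D < E < F < G < J. The simplices of K, each written with vertices in increasing order, are:

  0-simplices (7): A, B, D, E, F, G, J
  1-simplices (18): AB, AD, AF, AG, AJ, BD, BE, BF, BG, BJ, DE, DF, DG, DJ, EG, EJ, FG, FJ
  2-simplices (12): ABD, ABJ, ADG, AFG, AFJ, BDF, BEG, BEJ, BFG, DEG, DEJ, DFJ

so the chain groups are C_0 ≅ Z^7, C_1 ≅ Z^18, C_2 ≅ Z^12.

Boundary ∂_1: C_1 → C_0 sends each edge [p,q] (with p < q) to q − p.
This gives a 7×18 integer matrix of rank 6; reducing to Smith normal form yields diagonal entries (1,1,1,1,1,1).

The boundary map ∂_2: C_2 → C_1 acts by ∂[p,q,r] = [q,r] − [p,r] + [p,q]. For instance
  ∂ABJ = BJ − AJ + AB,
  ∂BEJ = EJ − BJ + BE.
As a 18×12 matrix over Z this has rank 12, with invariant factors (1,1,1,1,1,1,1,1,1,1,1,2).

Now H_k = ker ∂_k / im ∂_{k+1}, so:

  H_2: rank ker ∂_2 − rank ∂_3 = (12 − 12) − 0 = 0, and there is no ∂_3, so H_2 = 0.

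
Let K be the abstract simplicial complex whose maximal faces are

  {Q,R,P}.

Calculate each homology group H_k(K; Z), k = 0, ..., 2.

H_0 ≅ Z,  H_1 = 0,  H_2 = 0.

Take the total order P < Q < R on the vertex set. Then K (dimension 2) consists of the simplices:

  0-simplices (3): P, Q, R
  1-simplices (3): PQ, PR, QR
  2-simplices (1): PQR

giving chain groups C_0 ≅ Z^3, C_1 ≅ Z^3, C_2 ≅ Z^1.

∂_1: C_1 → C_0 sends each edge [p,q] (with p < q) to q − p.
The 3×3 boundary matrix has rank 2 and Smith normal form diag(1,1).

Boundary ∂_2: C_2 → C_1 acts by ∂[p,q,r] = [q,r] − [p,r] + [p,q]. For instance
  ∂PQR = QR − PR + PQ.
The resulting 3×1 matrix has rank 1, and its Smith normal form has invariant factors (1).

Now H_k = ker ∂_k / im ∂_{k+1}, so:

  H_0: rank C_0 − rank ∂_1 = 3 − 2 = 1, and the invariant factors of ∂_1 are all 1, so H_0 ≅ Z.
  H_1: rank ker ∂_1 − rank ∂_2 = (3 − 2) − 1 = 0, and the invariant factors of ∂_2 are all 1, so H_1 ≅ 0.
  H_2: rank ker ∂_2 − rank ∂_3 = (1 − 1) − 0 = 0, and there is no ∂_3, so H_2 ≅ 0.

As a check, the Euler characteristic is 3 − 3 + 1 = 1, which agrees with 1 − 0 + 0 = 1.
(K is a triangulation of the 2-simplex.)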